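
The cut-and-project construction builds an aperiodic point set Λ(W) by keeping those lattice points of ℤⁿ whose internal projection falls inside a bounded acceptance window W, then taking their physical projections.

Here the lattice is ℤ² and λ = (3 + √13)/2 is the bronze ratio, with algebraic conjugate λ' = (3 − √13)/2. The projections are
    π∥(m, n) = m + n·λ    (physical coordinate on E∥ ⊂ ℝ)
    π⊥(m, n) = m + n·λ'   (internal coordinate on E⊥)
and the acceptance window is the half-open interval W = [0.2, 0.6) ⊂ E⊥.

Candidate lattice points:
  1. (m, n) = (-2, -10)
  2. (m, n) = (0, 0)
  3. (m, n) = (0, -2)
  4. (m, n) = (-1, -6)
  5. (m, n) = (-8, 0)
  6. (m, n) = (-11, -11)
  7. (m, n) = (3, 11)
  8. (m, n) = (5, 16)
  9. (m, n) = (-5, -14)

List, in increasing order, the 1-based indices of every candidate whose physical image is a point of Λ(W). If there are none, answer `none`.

Compute λ' = (3−√13)/2 = -0.302776, so π⊥(m,n) = m -0.302776·n.
candidate 1: (m,n)=(-2,-10) → π∥ = -2-10·λ ≈ -35.027756, π⊥ = -2-10·λ' ≈ 1.027756 ∉ [0.2, 0.6) ⇒ out
candidate 2: (m,n)=(0,0) → π∥ = 0+0·λ ≈ 0.000000, π⊥ = 0+0·λ' ≈ 0.000000 ∉ [0.2, 0.6) ⇒ out
candidate 3: (m,n)=(0,-2) → π∥ = 0-2·λ ≈ -6.605551, π⊥ = 0-2·λ' ≈ 0.605551 ∉ [0.2, 0.6) ⇒ out
candidate 4: (m,n)=(-1,-6) → π∥ = -1-6·λ ≈ -20.816654, π⊥ = -1-6·λ' ≈ 0.816654 ∉ [0.2, 0.6) ⇒ out
candidate 5: (m,n)=(-8,0) → π∥ = -8+0·λ ≈ -8.000000, π⊥ = -8+0·λ' ≈ -8.000000 ∉ [0.2, 0.6) ⇒ out
candidate 6: (m,n)=(-11,-11) → π∥ = -11-11·λ ≈ -47.330532, π⊥ = -11-11·λ' ≈ -7.669468 ∉ [0.2, 0.6) ⇒ out
candidate 7: (m,n)=(3,11) → π∥ = 3+11·λ ≈ 39.330532, π⊥ = 3+11·λ' ≈ -0.330532 ∉ [0.2, 0.6) ⇒ out
candidate 8: (m,n)=(5,16) → π∥ = 5+16·λ ≈ 57.844410, π⊥ = 5+16·λ' ≈ 0.155590 ∉ [0.2, 0.6) ⇒ out
candidate 9: (m,n)=(-5,-14) → π∥ = -5-14·λ ≈ -51.238859, π⊥ = -5-14·λ' ≈ -0.761141 ∉ [0.2, 0.6) ⇒ out

none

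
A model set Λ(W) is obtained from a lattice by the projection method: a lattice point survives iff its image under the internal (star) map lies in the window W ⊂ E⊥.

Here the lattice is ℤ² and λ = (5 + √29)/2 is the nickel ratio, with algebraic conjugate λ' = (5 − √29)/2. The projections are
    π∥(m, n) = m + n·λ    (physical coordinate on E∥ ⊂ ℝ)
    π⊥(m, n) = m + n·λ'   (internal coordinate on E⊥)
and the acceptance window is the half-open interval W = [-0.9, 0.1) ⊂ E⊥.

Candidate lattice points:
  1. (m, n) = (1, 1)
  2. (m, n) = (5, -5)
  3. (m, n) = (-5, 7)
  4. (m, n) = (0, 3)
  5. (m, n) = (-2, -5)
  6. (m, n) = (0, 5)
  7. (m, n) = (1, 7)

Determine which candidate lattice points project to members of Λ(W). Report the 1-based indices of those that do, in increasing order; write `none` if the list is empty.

4, 7

λ' = (5−√29)/2 ≈ -0.192582.
[1] lift (1,1): star map gives 0.807418; window check -0.9 ≤ 0.807418 < 0.1 is false → out
[2] lift (5,-5): star map gives 5.962912; window check -0.9 ≤ 5.962912 < 0.1 is false → out
[3] lift (-5,7): star map gives -6.348077; window check -0.9 ≤ -6.348077 < 0.1 is false → out
[4] lift (0,3): star map gives -0.577747; window check -0.9 ≤ -0.577747 < 0.1 is true → IN Λ
[5] lift (-2,-5): star map gives -1.037088; window check -0.9 ≤ -1.037088 < 0.1 is false → out
[6] lift (0,5): star map gives -0.962912; window check -0.9 ≤ -0.962912 < 0.1 is false → out
[7] lift (1,7): star map gives -0.348077; window check -0.9 ≤ -0.348077 < 0.1 is true → IN Λ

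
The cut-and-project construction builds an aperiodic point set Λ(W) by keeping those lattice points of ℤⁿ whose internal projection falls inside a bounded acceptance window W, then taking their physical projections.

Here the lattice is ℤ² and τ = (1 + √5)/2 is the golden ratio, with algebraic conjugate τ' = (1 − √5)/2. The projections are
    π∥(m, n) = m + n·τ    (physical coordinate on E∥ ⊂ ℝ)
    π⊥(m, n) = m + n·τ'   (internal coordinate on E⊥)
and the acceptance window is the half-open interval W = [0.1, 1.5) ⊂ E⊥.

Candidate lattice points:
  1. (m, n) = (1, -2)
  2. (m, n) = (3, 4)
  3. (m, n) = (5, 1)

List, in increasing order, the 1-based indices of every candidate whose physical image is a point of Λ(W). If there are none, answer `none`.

2

τ' = (1−√5)/2 ≈ -0.618034.
candidate 1: (m,n)=(1,-2) → π∥ = 1-2·τ ≈ -2.236068, π⊥ = 1-2·τ' ≈ 2.236068 ∉ [0.1, 1.5) ⇒ out
candidate 2: (m,n)=(3,4) → π∥ = 3+4·τ ≈ 9.472136, π⊥ = 3+4·τ' ≈ 0.527864 ∈ [0.1, 1.5) ⇒ IN Λ
candidate 3: (m,n)=(5,1) → π∥ = 5+1·τ ≈ 6.618034, π⊥ = 5+1·τ' ≈ 4.381966 ∉ [0.1, 1.5) ⇒ out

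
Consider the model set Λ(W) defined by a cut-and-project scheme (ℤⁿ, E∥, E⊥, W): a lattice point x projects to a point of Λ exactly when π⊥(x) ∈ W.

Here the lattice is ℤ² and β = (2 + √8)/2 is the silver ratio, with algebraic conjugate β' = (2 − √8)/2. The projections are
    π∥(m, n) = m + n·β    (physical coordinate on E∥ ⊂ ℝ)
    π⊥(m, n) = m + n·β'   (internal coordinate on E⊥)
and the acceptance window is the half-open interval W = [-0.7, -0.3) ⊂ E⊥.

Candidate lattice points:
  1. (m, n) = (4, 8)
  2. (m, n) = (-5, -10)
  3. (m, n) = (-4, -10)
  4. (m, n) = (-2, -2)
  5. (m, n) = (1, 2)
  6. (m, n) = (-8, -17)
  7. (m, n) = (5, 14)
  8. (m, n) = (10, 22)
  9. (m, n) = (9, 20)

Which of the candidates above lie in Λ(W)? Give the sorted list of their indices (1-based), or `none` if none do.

none

Numerically β ≈ 2.414214 and β' = −1/β ≈ -0.414214.
#1 (4,8): internal coord 4 + (8)·β' = +0.686292; +0.686292 ∉ [-0.7, -0.3) → out
#2 (-5,-10): internal coord -5 + (-10)·β' = -0.857864; -0.857864 ∉ [-0.7, -0.3) → out
#3 (-4,-10): internal coord -4 + (-10)·β' = +0.142136; +0.142136 ∉ [-0.7, -0.3) → out
#4 (-2,-2): internal coord -2 + (-2)·β' = -1.171573; -1.171573 ∉ [-0.7, -0.3) → out
#5 (1,2): internal coord 1 + (2)·β' = +0.171573; +0.171573 ∉ [-0.7, -0.3) → out
#6 (-8,-17): internal coord -8 + (-17)·β' = -0.958369; -0.958369 ∉ [-0.7, -0.3) → out
#7 (5,14): internal coord 5 + (14)·β' = -0.798990; -0.798990 ∉ [-0.7, -0.3) → out
#8 (10,22): internal coord 10 + (22)·β' = +0.887302; +0.887302 ∉ [-0.7, -0.3) → out
#9 (9,20): internal coord 9 + (20)·β' = +0.715729; +0.715729 ∉ [-0.7, -0.3) → out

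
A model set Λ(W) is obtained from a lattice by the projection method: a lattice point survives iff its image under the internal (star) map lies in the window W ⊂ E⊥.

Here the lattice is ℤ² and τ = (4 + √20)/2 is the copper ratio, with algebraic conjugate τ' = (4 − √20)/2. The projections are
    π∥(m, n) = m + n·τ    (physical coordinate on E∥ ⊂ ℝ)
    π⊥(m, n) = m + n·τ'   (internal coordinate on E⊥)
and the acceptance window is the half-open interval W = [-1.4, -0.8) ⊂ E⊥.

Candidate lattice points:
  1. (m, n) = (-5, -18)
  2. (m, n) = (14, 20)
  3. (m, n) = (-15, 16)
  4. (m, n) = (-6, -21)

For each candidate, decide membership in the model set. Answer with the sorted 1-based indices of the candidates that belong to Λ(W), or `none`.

4

Numerically τ ≈ 4.23607 and τ' = −1/τ ≈ -0.23607.
[1] lift (-5,-18): star map gives -0.75078; window check -1.4 ≤ -0.75078 < -0.8 is false → out
[2] lift (14,20): star map gives 9.27864; window check -1.4 ≤ 9.27864 < -0.8 is false → out
[3] lift (-15,16): star map gives -18.77709; window check -1.4 ≤ -18.77709 < -0.8 is false → out
[4] lift (-6,-21): star map gives -1.04257; window check -1.4 ≤ -1.04257 < -0.8 is true → IN Λ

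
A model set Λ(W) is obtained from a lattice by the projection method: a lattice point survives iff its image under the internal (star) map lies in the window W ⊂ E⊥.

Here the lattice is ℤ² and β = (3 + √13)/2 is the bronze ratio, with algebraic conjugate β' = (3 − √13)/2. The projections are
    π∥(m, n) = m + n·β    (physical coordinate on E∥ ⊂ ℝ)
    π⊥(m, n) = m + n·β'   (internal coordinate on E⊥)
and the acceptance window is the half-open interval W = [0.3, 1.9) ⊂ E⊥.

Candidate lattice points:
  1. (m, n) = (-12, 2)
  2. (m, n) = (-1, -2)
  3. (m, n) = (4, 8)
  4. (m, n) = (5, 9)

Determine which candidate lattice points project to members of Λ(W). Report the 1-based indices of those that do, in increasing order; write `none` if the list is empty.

3

Compute β' = (3−√13)/2 = -0.302776, so π⊥(m,n) = m -0.302776·n.
#1 (-12,2): internal coord -12 + (2)·β' = -12.605551; -12.605551 ∉ [0.3, 1.9) → out
#2 (-1,-2): internal coord -1 + (-2)·β' = -0.394449; -0.394449 ∉ [0.3, 1.9) → out
#3 (4,8): internal coord 4 + (8)·β' = +1.577795; +1.577795 ∈ [0.3, 1.9) → IN Λ
#4 (5,9): internal coord 5 + (9)·β' = +2.275019; +2.275019 ∉ [0.3, 1.9) → out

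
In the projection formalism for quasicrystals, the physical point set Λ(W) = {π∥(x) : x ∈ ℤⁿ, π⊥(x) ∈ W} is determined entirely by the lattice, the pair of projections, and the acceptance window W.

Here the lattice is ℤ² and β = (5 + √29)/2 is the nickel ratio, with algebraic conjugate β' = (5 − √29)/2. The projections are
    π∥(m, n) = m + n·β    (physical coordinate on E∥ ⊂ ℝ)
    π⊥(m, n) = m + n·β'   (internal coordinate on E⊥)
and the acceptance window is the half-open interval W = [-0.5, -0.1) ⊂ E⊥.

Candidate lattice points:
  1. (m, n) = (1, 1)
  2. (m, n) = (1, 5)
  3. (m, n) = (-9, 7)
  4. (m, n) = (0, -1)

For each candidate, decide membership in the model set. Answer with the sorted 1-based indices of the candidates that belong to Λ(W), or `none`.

Compute β' = (5−√29)/2 = -0.19258, so π⊥(m,n) = m -0.19258·n.
#1 (1,1): internal coord 1 + (1)·β' = +0.80742; +0.80742 ∉ [-0.5, -0.1) → out
#2 (1,5): internal coord 1 + (5)·β' = +0.03709; +0.03709 ∉ [-0.5, -0.1) → out
#3 (-9,7): internal coord -9 + (7)·β' = -10.34808; -10.34808 ∉ [-0.5, -0.1) → out
#4 (0,-1): internal coord 0 + (-1)·β' = +0.19258; +0.19258 ∉ [-0.5, -0.1) → out

none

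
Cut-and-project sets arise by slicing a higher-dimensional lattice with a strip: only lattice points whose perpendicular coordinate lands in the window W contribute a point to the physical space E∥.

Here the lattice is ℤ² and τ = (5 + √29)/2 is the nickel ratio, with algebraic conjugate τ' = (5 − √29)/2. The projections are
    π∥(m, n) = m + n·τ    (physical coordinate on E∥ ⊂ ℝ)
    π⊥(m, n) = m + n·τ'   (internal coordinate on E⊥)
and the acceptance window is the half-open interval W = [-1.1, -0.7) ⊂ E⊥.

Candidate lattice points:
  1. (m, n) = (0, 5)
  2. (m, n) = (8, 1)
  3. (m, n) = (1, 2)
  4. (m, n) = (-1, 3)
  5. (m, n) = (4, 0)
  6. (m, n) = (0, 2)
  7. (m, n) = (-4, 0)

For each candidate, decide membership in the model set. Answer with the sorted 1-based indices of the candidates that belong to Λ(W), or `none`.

Compute τ' = (5−√29)/2 = -0.19258, so π⊥(m,n) = m -0.19258·n.
[1] lift (0,5): star map gives -0.96291; window check -1.1 ≤ -0.96291 < -0.7 is true → IN Λ
[2] lift (8,1): star map gives 7.80742; window check -1.1 ≤ 7.80742 < -0.7 is false → out
[3] lift (1,2): star map gives 0.61484; window check -1.1 ≤ 0.61484 < -0.7 is false → out
[4] lift (-1,3): star map gives -1.57775; window check -1.1 ≤ -1.57775 < -0.7 is false → out
[5] lift (4,0): star map gives 4.00000; window check -1.1 ≤ 4.00000 < -0.7 is false → out
[6] lift (0,2): star map gives -0.38516; window check -1.1 ≤ -0.38516 < -0.7 is false → out
[7] lift (-4,0): star map gives -4.00000; window check -1.1 ≤ -4.00000 < -0.7 is false → out

1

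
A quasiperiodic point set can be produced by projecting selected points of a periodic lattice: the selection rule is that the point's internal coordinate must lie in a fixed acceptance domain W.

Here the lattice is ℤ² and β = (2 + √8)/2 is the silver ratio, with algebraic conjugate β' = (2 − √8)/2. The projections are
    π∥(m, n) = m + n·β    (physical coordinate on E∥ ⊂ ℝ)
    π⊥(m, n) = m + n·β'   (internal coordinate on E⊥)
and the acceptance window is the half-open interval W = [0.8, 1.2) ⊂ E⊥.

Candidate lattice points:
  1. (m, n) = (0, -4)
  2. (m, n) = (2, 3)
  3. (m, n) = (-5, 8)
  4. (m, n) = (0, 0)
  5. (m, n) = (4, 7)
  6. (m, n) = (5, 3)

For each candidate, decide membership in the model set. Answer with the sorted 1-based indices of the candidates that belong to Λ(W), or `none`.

5

Compute β' = (2−√8)/2 = -0.414214, so π⊥(m,n) = m -0.414214·n.
#1 (0,-4): internal coord 0 + (-4)·β' = +1.656854; +1.656854 ∉ [0.8, 1.2) → out
#2 (2,3): internal coord 2 + (3)·β' = +0.757359; +0.757359 ∉ [0.8, 1.2) → out
#3 (-5,8): internal coord -5 + (8)·β' = -8.313708; -8.313708 ∉ [0.8, 1.2) → out
#4 (0,0): internal coord 0 + (0)·β' = +0.000000; +0.000000 ∉ [0.8, 1.2) → out
#5 (4,7): internal coord 4 + (7)·β' = +1.100505; +1.100505 ∈ [0.8, 1.2) → IN Λ
#6 (5,3): internal coord 5 + (3)·β' = +3.757359; +3.757359 ∉ [0.8, 1.2) → out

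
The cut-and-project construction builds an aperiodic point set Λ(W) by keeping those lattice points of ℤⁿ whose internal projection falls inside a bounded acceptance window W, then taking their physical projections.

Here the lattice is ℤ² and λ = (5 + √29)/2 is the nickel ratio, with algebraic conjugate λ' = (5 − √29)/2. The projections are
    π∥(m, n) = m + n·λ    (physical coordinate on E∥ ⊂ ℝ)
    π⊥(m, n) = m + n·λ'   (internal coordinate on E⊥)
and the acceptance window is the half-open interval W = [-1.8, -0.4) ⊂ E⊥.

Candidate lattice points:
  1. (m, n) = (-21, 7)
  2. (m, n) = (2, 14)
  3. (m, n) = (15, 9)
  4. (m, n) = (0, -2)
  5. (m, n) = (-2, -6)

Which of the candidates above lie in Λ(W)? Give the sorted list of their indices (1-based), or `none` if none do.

Compute λ' = (5−√29)/2 = -0.1926, so π⊥(m,n) = m -0.1926·n.
#1 (-21,7): internal coord -21 + (7)·λ' = -22.3481; -22.3481 ∉ [-1.8, -0.4) → out
#2 (2,14): internal coord 2 + (14)·λ' = -0.6962; -0.6962 ∈ [-1.8, -0.4) → IN Λ
#3 (15,9): internal coord 15 + (9)·λ' = +13.2668; +13.2668 ∉ [-1.8, -0.4) → out
#4 (0,-2): internal coord 0 + (-2)·λ' = +0.3852; +0.3852 ∉ [-1.8, -0.4) → out
#5 (-2,-6): internal coord -2 + (-6)·λ' = -0.8445; -0.8445 ∈ [-1.8, -0.4) → IN Λ

2, 5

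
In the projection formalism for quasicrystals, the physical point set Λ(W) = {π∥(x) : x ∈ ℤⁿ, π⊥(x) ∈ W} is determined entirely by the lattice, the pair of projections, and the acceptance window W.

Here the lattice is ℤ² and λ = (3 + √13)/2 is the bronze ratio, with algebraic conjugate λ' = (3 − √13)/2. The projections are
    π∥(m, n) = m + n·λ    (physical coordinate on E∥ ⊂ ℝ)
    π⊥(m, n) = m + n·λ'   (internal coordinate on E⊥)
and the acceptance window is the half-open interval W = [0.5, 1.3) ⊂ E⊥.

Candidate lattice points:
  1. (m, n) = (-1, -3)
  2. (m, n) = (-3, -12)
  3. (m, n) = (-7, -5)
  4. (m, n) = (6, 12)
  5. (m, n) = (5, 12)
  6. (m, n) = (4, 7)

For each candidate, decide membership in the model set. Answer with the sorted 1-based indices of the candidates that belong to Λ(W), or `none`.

2

Compute λ' = (3−√13)/2 = -0.302776, so π⊥(m,n) = m -0.302776·n.
#1 (-1,-3): internal coord -1 + (-3)·λ' = -0.091673; -0.091673 ∉ [0.5, 1.3) → out
#2 (-3,-12): internal coord -3 + (-12)·λ' = +0.633308; +0.633308 ∈ [0.5, 1.3) → IN Λ
#3 (-7,-5): internal coord -7 + (-5)·λ' = -5.486122; -5.486122 ∉ [0.5, 1.3) → out
#4 (6,12): internal coord 6 + (12)·λ' = +2.366692; +2.366692 ∉ [0.5, 1.3) → out
#5 (5,12): internal coord 5 + (12)·λ' = +1.366692; +1.366692 ∉ [0.5, 1.3) → out
#6 (4,7): internal coord 4 + (7)·λ' = +1.880571; +1.880571 ∉ [0.5, 1.3) → out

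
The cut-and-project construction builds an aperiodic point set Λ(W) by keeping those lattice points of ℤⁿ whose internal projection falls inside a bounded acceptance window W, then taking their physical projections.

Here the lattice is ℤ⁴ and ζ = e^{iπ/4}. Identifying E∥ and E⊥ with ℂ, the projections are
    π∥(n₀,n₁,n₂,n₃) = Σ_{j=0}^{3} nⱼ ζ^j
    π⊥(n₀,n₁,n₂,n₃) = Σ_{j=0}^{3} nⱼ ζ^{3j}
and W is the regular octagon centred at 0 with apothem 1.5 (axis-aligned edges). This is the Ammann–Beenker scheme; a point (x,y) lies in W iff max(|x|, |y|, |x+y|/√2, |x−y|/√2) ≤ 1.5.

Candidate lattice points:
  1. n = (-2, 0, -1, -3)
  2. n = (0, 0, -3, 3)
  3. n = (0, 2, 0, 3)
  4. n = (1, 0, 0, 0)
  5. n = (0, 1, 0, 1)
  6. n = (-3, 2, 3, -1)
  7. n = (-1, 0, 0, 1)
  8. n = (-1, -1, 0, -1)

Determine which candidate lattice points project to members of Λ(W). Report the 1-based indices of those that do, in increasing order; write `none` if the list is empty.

With ζ = e^{iπ/4} the internal vectors are ζ^0,ζ^3,ζ^6,ζ^9.
#1 (-2, 0, -1, -3): internal (-4.12132, -1.12132); octagon support 4.12132 vs apothem 1.5 → ∉ W
#2 (0, 0, -3, 3): internal (2.12132, 5.12132); octagon support 5.12132 vs apothem 1.5 → ∉ W
#3 (0, 2, 0, 3): internal (0.70711, 3.53553); octagon support 3.53553 vs apothem 1.5 → ∉ W
#4 (1, 0, 0, 0): internal (1.00000, 0.00000); octagon support 1.00000 vs apothem 1.5 → ∈ W
#5 (0, 1, 0, 1): internal (0.00000, 1.41421); octagon support 1.41421 vs apothem 1.5 → ∈ W
#6 (-3, 2, 3, -1): internal (-5.12132, -2.29289); octagon support 5.24264 vs apothem 1.5 → ∉ W
#7 (-1, 0, 0, 1): internal (-0.29289, 0.70711); octagon support 0.70711 vs apothem 1.5 → ∈ W
#8 (-1, -1, 0, -1): internal (-1.00000, -1.41421); octagon support 1.70711 vs apothem 1.5 → ∉ W

4, 5, 7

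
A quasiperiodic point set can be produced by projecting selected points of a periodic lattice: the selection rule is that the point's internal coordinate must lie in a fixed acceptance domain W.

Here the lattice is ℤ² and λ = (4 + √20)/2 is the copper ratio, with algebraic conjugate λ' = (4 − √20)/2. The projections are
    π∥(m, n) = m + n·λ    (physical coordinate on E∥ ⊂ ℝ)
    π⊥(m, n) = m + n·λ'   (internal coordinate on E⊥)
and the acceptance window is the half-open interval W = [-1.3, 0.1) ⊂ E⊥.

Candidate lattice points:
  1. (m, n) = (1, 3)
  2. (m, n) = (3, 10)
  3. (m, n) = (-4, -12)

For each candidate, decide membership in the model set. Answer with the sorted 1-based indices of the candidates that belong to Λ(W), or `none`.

Numerically λ ≈ 4.23607 and λ' = −1/λ ≈ -0.23607.
[1] lift (1,3): star map gives 0.29180; window check -1.3 ≤ 0.29180 < 0.1 is false → out
[2] lift (3,10): star map gives 0.63932; window check -1.3 ≤ 0.63932 < 0.1 is false → out
[3] lift (-4,-12): star map gives -1.16718; window check -1.3 ≤ -1.16718 < 0.1 is true → IN Λ

3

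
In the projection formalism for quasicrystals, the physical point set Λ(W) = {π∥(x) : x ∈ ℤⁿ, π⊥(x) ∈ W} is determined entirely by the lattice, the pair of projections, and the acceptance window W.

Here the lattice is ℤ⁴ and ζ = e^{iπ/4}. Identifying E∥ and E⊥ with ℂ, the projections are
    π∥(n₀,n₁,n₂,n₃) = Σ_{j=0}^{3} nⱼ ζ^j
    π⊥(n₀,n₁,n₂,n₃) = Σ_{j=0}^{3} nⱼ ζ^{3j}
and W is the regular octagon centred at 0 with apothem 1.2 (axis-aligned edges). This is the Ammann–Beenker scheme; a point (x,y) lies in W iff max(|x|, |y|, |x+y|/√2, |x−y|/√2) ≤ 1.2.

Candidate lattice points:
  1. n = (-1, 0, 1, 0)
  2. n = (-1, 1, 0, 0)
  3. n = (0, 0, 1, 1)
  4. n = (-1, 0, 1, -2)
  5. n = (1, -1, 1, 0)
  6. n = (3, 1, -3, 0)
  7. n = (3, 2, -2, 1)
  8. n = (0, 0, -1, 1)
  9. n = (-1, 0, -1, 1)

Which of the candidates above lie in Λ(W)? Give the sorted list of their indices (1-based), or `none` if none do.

3

π⊥(n) = n₀ + n₁ζ³ + n₂ζ⁶ + n₃ζ⁹ where ζ = e^{iπ/4}.
candidate 1: n = (-1, 0, 1, 0) → π⊥ ≈ (-1.0000, -1.0000); max(|x|,|y|,|x±y|/√2) = 1.4142 > 1.2 ⇒ ∉ W
candidate 2: n = (-1, 1, 0, 0) → π⊥ ≈ (-1.7071, +0.7071); max(|x|,|y|,|x±y|/√2) = 1.7071 > 1.2 ⇒ ∉ W
candidate 3: n = (0, 0, 1, 1) → π⊥ ≈ (+0.7071, -0.2929); max(|x|,|y|,|x±y|/√2) = 0.7071 ≤ 1.2 ⇒ ∈ W
candidate 4: n = (-1, 0, 1, -2) → π⊥ ≈ (-2.4142, -2.4142); max(|x|,|y|,|x±y|/√2) = 3.4142 > 1.2 ⇒ ∉ W
candidate 5: n = (1, -1, 1, 0) → π⊥ ≈ (+1.7071, -1.7071); max(|x|,|y|,|x±y|/√2) = 2.4142 > 1.2 ⇒ ∉ W
candidate 6: n = (3, 1, -3, 0) → π⊥ ≈ (+2.2929, +3.7071); max(|x|,|y|,|x±y|/√2) = 4.2426 > 1.2 ⇒ ∉ W
candidate 7: n = (3, 2, -2, 1) → π⊥ ≈ (+2.2929, +4.1213); max(|x|,|y|,|x±y|/√2) = 4.5355 > 1.2 ⇒ ∉ W
candidate 8: n = (0, 0, -1, 1) → π⊥ ≈ (+0.7071, +1.7071); max(|x|,|y|,|x±y|/√2) = 1.7071 > 1.2 ⇒ ∉ W
candidate 9: n = (-1, 0, -1, 1) → π⊥ ≈ (-0.2929, +1.7071); max(|x|,|y|,|x±y|/√2) = 1.7071 > 1.2 ⇒ ∉ W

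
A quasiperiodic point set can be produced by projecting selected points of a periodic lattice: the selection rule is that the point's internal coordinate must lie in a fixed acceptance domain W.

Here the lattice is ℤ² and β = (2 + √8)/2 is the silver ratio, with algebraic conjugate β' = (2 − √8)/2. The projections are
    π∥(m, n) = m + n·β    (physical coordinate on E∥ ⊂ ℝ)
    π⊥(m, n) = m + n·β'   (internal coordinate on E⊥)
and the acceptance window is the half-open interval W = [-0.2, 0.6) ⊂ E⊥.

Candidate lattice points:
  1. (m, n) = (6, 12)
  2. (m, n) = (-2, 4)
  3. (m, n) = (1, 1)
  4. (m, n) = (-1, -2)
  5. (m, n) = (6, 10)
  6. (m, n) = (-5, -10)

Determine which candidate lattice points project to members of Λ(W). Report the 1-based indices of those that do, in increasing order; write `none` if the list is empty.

β' = (2−√8)/2 ≈ -0.4142.
[1] lift (6,12): star map gives 1.0294; window check -0.2 ≤ 1.0294 < 0.6 is false → out
[2] lift (-2,4): star map gives -3.6569; window check -0.2 ≤ -3.6569 < 0.6 is false → out
[3] lift (1,1): star map gives 0.5858; window check -0.2 ≤ 0.5858 < 0.6 is true → IN Λ
[4] lift (-1,-2): star map gives -0.1716; window check -0.2 ≤ -0.1716 < 0.6 is true → IN Λ
[5] lift (6,10): star map gives 1.8579; window check -0.2 ≤ 1.8579 < 0.6 is false → out
[6] lift (-5,-10): star map gives -0.8579; window check -0.2 ≤ -0.8579 < 0.6 is false → out

3, 4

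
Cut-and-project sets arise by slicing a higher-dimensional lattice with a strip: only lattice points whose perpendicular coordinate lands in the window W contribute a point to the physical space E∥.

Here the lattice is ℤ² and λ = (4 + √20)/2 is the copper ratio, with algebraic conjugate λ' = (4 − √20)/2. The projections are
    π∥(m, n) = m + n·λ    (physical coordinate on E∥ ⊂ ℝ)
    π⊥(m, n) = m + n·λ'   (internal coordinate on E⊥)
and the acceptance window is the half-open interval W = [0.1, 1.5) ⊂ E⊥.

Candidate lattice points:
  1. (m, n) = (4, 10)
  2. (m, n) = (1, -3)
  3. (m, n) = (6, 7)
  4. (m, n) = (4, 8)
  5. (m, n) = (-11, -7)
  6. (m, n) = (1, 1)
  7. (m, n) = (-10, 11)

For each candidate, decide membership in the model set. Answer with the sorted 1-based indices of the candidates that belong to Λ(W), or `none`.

Compute λ' = (4−√20)/2 = -0.236068, so π⊥(m,n) = m -0.236068·n.
candidate 1: (m,n)=(4,10) → π∥ = 4+10·λ ≈ 46.360680, π⊥ = 4+10·λ' ≈ 1.639320 ∉ [0.1, 1.5) ⇒ out
candidate 2: (m,n)=(1,-3) → π∥ = 1-3·λ ≈ -11.708204, π⊥ = 1-3·λ' ≈ 1.708204 ∉ [0.1, 1.5) ⇒ out
candidate 3: (m,n)=(6,7) → π∥ = 6+7·λ ≈ 35.652476, π⊥ = 6+7·λ' ≈ 4.347524 ∉ [0.1, 1.5) ⇒ out
candidate 4: (m,n)=(4,8) → π∥ = 4+8·λ ≈ 37.888544, π⊥ = 4+8·λ' ≈ 2.111456 ∉ [0.1, 1.5) ⇒ out
candidate 5: (m,n)=(-11,-7) → π∥ = -11-7·λ ≈ -40.652476, π⊥ = -11-7·λ' ≈ -9.347524 ∉ [0.1, 1.5) ⇒ out
candidate 6: (m,n)=(1,1) → π∥ = 1+1·λ ≈ 5.236068, π⊥ = 1+1·λ' ≈ 0.763932 ∈ [0.1, 1.5) ⇒ IN Λ
candidate 7: (m,n)=(-10,11) → π∥ = -10+11·λ ≈ 36.596748, π⊥ = -10+11·λ' ≈ -12.596748 ∉ [0.1, 1.5) ⇒ out

6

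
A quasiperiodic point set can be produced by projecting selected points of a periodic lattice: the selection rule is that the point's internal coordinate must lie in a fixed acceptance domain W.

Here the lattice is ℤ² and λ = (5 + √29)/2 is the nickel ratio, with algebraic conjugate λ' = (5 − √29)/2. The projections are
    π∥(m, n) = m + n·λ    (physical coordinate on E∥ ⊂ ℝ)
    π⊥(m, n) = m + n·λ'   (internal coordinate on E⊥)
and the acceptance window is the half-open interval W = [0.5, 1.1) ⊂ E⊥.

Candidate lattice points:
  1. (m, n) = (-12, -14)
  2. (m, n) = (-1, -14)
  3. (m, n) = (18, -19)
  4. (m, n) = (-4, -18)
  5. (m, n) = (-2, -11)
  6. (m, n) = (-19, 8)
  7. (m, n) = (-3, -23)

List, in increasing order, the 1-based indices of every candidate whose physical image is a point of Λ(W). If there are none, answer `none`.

λ' = (5−√29)/2 ≈ -0.1926.
[1] lift (-12,-14): star map gives -9.3038; window check 0.5 ≤ -9.3038 < 1.1 is false → out
[2] lift (-1,-14): star map gives 1.6962; window check 0.5 ≤ 1.6962 < 1.1 is false → out
[3] lift (18,-19): star map gives 21.6591; window check 0.5 ≤ 21.6591 < 1.1 is false → out
[4] lift (-4,-18): star map gives -0.5335; window check 0.5 ≤ -0.5335 < 1.1 is false → out
[5] lift (-2,-11): star map gives 0.1184; window check 0.5 ≤ 0.1184 < 1.1 is false → out
[6] lift (-19,8): star map gives -20.5407; window check 0.5 ≤ -20.5407 < 1.1 is false → out
[7] lift (-3,-23): star map gives 1.4294; window check 0.5 ≤ 1.4294 < 1.1 is false → out

none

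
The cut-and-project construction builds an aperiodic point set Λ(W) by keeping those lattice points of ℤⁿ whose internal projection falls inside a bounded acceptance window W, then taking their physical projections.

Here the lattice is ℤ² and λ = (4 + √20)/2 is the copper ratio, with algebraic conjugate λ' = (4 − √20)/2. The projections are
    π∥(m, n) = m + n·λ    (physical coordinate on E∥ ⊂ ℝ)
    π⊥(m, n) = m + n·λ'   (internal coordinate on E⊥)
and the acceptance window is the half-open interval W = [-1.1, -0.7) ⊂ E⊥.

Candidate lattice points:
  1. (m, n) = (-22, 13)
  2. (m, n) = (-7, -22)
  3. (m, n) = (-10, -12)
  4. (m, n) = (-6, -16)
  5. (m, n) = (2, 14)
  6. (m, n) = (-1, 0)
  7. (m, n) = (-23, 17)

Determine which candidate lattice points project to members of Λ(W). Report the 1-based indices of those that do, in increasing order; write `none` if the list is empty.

Compute λ' = (4−√20)/2 = -0.23607, so π⊥(m,n) = m -0.23607·n.
candidate 1: (m,n)=(-22,13) → π∥ = -22+13·λ ≈ 33.06888, π⊥ = -22+13·λ' ≈ -25.06888 ∉ [-1.1, -0.7) ⇒ out
candidate 2: (m,n)=(-7,-22) → π∥ = -7-22·λ ≈ -100.19350, π⊥ = -7-22·λ' ≈ -1.80650 ∉ [-1.1, -0.7) ⇒ out
candidate 3: (m,n)=(-10,-12) → π∥ = -10-12·λ ≈ -60.83282, π⊥ = -10-12·λ' ≈ -7.16718 ∉ [-1.1, -0.7) ⇒ out
candidate 4: (m,n)=(-6,-16) → π∥ = -6-16·λ ≈ -73.77709, π⊥ = -6-16·λ' ≈ -2.22291 ∉ [-1.1, -0.7) ⇒ out
candidate 5: (m,n)=(2,14) → π∥ = 2+14·λ ≈ 61.30495, π⊥ = 2+14·λ' ≈ -1.30495 ∉ [-1.1, -0.7) ⇒ out
candidate 6: (m,n)=(-1,0) → π∥ = -1+0·λ ≈ -1.00000, π⊥ = -1+0·λ' ≈ -1.00000 ∈ [-1.1, -0.7) ⇒ IN Λ
candidate 7: (m,n)=(-23,17) → π∥ = -23+17·λ ≈ 49.01316, π⊥ = -23+17·λ' ≈ -27.01316 ∉ [-1.1, -0.7) ⇒ out

6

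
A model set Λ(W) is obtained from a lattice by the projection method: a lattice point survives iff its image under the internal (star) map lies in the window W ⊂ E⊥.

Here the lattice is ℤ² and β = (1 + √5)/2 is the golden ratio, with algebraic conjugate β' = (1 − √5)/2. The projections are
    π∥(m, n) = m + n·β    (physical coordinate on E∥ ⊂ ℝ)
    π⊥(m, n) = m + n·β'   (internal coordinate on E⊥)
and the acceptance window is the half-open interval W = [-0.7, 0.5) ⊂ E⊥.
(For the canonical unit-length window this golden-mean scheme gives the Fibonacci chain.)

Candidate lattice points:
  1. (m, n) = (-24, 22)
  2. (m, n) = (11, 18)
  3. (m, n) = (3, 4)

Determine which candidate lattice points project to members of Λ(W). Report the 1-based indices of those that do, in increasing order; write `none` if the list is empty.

2

β' = (1−√5)/2 ≈ -0.618034.
[1] lift (-24,22): star map gives -37.596748; window check -0.7 ≤ -37.596748 < 0.5 is false → out
[2] lift (11,18): star map gives -0.124612; window check -0.7 ≤ -0.124612 < 0.5 is true → IN Λ
[3] lift (3,4): star map gives 0.527864; window check -0.7 ≤ 0.527864 < 0.5 is false → out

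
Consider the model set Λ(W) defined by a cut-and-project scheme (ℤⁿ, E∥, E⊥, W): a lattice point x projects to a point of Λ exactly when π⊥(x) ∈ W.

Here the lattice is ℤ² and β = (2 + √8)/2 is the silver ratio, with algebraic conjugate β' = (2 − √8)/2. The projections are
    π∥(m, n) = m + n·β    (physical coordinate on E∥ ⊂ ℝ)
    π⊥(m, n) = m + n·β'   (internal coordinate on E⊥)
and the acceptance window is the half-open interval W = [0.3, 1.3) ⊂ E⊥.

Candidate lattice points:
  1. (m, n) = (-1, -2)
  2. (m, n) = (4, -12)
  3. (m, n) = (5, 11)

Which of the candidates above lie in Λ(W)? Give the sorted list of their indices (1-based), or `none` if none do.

Numerically β ≈ 2.414214 and β' = −1/β ≈ -0.414214.
[1] lift (-1,-2): star map gives -0.171573; window check 0.3 ≤ -0.171573 < 1.3 is false → out
[2] lift (4,-12): star map gives 8.970563; window check 0.3 ≤ 8.970563 < 1.3 is false → out
[3] lift (5,11): star map gives 0.443651; window check 0.3 ≤ 0.443651 < 1.3 is true → IN Λ

3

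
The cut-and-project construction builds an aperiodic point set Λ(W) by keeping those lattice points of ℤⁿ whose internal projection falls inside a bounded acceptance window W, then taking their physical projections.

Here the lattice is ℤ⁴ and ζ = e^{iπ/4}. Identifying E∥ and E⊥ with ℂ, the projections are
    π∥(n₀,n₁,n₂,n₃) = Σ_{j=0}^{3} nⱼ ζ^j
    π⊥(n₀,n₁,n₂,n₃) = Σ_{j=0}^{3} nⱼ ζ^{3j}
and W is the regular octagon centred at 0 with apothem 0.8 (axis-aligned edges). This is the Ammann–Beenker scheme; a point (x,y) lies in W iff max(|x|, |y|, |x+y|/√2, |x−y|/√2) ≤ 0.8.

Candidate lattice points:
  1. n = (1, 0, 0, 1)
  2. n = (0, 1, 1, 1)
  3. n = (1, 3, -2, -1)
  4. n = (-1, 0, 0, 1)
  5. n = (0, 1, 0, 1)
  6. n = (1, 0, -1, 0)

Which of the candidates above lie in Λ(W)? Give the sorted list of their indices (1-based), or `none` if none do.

With ζ = e^{iπ/4} the internal vectors are ζ^0,ζ^3,ζ^6,ζ^9.
#1 (1, 0, 0, 1): internal (1.707107, 0.707107); octagon support 1.707107 vs apothem 0.8 → ∉ W
#2 (0, 1, 1, 1): internal (0.000000, 0.414214); octagon support 0.414214 vs apothem 0.8 → ∈ W
#3 (1, 3, -2, -1): internal (-1.828427, 3.414214); octagon support 3.707107 vs apothem 0.8 → ∉ W
#4 (-1, 0, 0, 1): internal (-0.292893, 0.707107); octagon support 0.707107 vs apothem 0.8 → ∈ W
#5 (0, 1, 0, 1): internal (0.000000, 1.414214); octagon support 1.414214 vs apothem 0.8 → ∉ W
#6 (1, 0, -1, 0): internal (1.000000, 1.000000); octagon support 1.414214 vs apothem 0.8 → ∉ W

2, 4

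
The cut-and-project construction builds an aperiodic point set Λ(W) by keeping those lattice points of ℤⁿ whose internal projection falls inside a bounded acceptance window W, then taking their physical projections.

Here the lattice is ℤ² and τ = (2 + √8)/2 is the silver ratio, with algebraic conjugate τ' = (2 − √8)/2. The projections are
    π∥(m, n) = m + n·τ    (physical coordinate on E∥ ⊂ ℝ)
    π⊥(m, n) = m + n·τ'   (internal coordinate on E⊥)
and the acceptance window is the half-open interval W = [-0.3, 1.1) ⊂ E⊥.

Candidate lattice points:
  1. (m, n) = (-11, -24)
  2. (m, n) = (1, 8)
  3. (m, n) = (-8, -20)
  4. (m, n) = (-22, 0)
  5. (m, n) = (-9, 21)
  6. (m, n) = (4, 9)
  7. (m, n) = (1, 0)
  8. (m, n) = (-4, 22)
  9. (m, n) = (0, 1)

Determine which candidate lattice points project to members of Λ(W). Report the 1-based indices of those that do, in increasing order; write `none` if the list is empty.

τ' = (2−√8)/2 ≈ -0.4142.
[1] lift (-11,-24): star map gives -1.0589; window check -0.3 ≤ -1.0589 < 1.1 is false → out
[2] lift (1,8): star map gives -2.3137; window check -0.3 ≤ -2.3137 < 1.1 is false → out
[3] lift (-8,-20): star map gives 0.2843; window check -0.3 ≤ 0.2843 < 1.1 is true → IN Λ
[4] lift (-22,0): star map gives -22.0000; window check -0.3 ≤ -22.0000 < 1.1 is false → out
[5] lift (-9,21): star map gives -17.6985; window check -0.3 ≤ -17.6985 < 1.1 is false → out
[6] lift (4,9): star map gives 0.2721; window check -0.3 ≤ 0.2721 < 1.1 is true → IN Λ
[7] lift (1,0): star map gives 1.0000; window check -0.3 ≤ 1.0000 < 1.1 is true → IN Λ
[8] lift (-4,22): star map gives -13.1127; window check -0.3 ≤ -13.1127 < 1.1 is false → out
[9] lift (0,1): star map gives -0.4142; window check -0.3 ≤ -0.4142 < 1.1 is false → out

3, 6, 7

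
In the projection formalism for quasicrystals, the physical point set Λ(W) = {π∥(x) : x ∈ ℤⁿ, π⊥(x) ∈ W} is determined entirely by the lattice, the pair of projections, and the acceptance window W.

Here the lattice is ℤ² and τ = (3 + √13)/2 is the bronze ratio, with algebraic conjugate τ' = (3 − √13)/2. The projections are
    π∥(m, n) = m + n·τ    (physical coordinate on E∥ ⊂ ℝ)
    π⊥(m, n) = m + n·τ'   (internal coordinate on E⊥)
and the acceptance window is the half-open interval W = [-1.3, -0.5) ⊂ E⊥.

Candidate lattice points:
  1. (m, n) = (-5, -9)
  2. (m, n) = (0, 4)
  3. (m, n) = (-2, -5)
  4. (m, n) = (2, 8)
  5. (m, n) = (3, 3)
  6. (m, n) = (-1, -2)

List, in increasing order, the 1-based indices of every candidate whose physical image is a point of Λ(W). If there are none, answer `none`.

2

Numerically τ ≈ 3.302776 and τ' = −1/τ ≈ -0.302776.
#1 (-5,-9): internal coord -5 + (-9)·τ' = -2.275019; -2.275019 ∉ [-1.3, -0.5) → out
#2 (0,4): internal coord 0 + (4)·τ' = -1.211103; -1.211103 ∈ [-1.3, -0.5) → IN Λ
#3 (-2,-5): internal coord -2 + (-5)·τ' = -0.486122; -0.486122 ∉ [-1.3, -0.5) → out
#4 (2,8): internal coord 2 + (8)·τ' = -0.422205; -0.422205 ∉ [-1.3, -0.5) → out
#5 (3,3): internal coord 3 + (3)·τ' = +2.091673; +2.091673 ∉ [-1.3, -0.5) → out
#6 (-1,-2): internal coord -1 + (-2)·τ' = -0.394449; -0.394449 ∉ [-1.3, -0.5) → out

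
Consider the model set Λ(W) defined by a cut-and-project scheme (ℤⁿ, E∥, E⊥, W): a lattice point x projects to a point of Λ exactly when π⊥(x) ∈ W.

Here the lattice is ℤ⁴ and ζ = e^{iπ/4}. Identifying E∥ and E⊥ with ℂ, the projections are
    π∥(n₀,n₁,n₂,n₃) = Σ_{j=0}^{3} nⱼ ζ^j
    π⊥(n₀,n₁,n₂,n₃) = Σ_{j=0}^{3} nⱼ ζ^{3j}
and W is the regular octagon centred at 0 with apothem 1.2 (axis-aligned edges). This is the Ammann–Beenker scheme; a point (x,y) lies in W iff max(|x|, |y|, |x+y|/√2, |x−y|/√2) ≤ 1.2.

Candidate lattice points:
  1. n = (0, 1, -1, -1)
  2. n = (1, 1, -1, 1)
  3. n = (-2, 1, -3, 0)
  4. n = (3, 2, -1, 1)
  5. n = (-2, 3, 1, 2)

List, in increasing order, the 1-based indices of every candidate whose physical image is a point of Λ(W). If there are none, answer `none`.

none

π⊥(n) = n₀ + n₁ζ³ + n₂ζ⁶ + n₃ζ⁹ where ζ = e^{iπ/4}.
candidate 1: n = (0, 1, -1, -1) → π⊥ ≈ (-1.414214, +1.000000); max(|x|,|y|,|x±y|/√2) = 1.707107 > 1.2 ⇒ ∉ W
candidate 2: n = (1, 1, -1, 1) → π⊥ ≈ (+1.000000, +2.414214); max(|x|,|y|,|x±y|/√2) = 2.414214 > 1.2 ⇒ ∉ W
candidate 3: n = (-2, 1, -3, 0) → π⊥ ≈ (-2.707107, +3.707107); max(|x|,|y|,|x±y|/√2) = 4.535534 > 1.2 ⇒ ∉ W
candidate 4: n = (3, 2, -1, 1) → π⊥ ≈ (+2.292893, +3.121320); max(|x|,|y|,|x±y|/√2) = 3.828427 > 1.2 ⇒ ∉ W
candidate 5: n = (-2, 3, 1, 2) → π⊥ ≈ (-2.707107, +2.535534); max(|x|,|y|,|x±y|/√2) = 3.707107 > 1.2 ⇒ ∉ W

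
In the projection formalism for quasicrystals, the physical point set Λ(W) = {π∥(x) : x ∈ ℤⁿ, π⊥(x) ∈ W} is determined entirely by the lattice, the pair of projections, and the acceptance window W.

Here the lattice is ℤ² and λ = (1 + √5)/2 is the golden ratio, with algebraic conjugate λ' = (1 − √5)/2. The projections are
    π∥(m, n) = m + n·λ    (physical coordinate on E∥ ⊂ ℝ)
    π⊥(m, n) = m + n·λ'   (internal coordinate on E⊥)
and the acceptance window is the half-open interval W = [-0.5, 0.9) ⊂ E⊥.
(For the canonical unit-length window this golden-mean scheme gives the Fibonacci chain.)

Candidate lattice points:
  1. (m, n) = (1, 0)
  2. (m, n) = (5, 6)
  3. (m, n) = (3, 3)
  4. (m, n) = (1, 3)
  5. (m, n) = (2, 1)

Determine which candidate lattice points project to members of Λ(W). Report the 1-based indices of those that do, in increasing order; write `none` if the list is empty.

none

λ' = (1−√5)/2 ≈ -0.6180.
#1 (1,0): internal coord 1 + (0)·λ' = +1.0000; +1.0000 ∉ [-0.5, 0.9) → out
#2 (5,6): internal coord 5 + (6)·λ' = +1.2918; +1.2918 ∉ [-0.5, 0.9) → out
#3 (3,3): internal coord 3 + (3)·λ' = +1.1459; +1.1459 ∉ [-0.5, 0.9) → out
#4 (1,3): internal coord 1 + (3)·λ' = -0.8541; -0.8541 ∉ [-0.5, 0.9) → out
#5 (2,1): internal coord 2 + (1)·λ' = +1.3820; +1.3820 ∉ [-0.5, 0.9) → out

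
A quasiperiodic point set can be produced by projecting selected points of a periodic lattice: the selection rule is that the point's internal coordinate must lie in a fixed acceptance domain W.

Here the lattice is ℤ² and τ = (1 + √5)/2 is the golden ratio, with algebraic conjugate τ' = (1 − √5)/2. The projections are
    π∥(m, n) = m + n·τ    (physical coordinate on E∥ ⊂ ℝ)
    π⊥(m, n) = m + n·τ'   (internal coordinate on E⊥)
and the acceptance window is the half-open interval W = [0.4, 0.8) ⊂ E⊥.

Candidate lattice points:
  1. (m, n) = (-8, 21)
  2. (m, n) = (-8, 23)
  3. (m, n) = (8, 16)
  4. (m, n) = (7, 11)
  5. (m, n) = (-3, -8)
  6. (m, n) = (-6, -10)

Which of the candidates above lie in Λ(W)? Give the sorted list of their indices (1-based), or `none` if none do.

Compute τ' = (1−√5)/2 = -0.618034, so π⊥(m,n) = m -0.618034·n.
#1 (-8,21): internal coord -8 + (21)·τ' = -20.978714; -20.978714 ∉ [0.4, 0.8) → out
#2 (-8,23): internal coord -8 + (23)·τ' = -22.214782; -22.214782 ∉ [0.4, 0.8) → out
#3 (8,16): internal coord 8 + (16)·τ' = -1.888544; -1.888544 ∉ [0.4, 0.8) → out
#4 (7,11): internal coord 7 + (11)·τ' = +0.201626; +0.201626 ∉ [0.4, 0.8) → out
#5 (-3,-8): internal coord -3 + (-8)·τ' = +1.944272; +1.944272 ∉ [0.4, 0.8) → out
#6 (-6,-10): internal coord -6 + (-10)·τ' = +0.180340; +0.180340 ∉ [0.4, 0.8) → out

none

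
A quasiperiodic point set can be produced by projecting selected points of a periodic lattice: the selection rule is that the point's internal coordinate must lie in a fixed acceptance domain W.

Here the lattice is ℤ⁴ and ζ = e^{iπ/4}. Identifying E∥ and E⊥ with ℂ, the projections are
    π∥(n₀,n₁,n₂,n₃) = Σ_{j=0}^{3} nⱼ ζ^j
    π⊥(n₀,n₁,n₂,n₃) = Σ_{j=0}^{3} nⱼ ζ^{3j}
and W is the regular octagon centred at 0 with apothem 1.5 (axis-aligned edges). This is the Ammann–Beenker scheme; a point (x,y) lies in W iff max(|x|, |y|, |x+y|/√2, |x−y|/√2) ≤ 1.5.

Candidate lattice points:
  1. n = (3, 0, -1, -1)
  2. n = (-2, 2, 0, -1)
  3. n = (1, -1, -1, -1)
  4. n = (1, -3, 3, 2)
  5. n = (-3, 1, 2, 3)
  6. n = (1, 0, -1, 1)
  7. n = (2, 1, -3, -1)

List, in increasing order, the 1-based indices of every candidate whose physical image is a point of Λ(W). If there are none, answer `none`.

With ζ = e^{iπ/4} the internal vectors are ζ^0,ζ^3,ζ^6,ζ^9.
candidate 1: n = (3, 0, -1, -1) → π⊥ ≈ (+2.29289, +0.29289); max(|x|,|y|,|x±y|/√2) = 2.29289 > 1.5 ⇒ ∉ W
candidate 2: n = (-2, 2, 0, -1) → π⊥ ≈ (-4.12132, +0.70711); max(|x|,|y|,|x±y|/√2) = 4.12132 > 1.5 ⇒ ∉ W
candidate 3: n = (1, -1, -1, -1) → π⊥ ≈ (+1.00000, -0.41421); max(|x|,|y|,|x±y|/√2) = 1.00000 ≤ 1.5 ⇒ ∈ W
candidate 4: n = (1, -3, 3, 2) → π⊥ ≈ (+4.53553, -3.70711); max(|x|,|y|,|x±y|/√2) = 5.82843 > 1.5 ⇒ ∉ W
candidate 5: n = (-3, 1, 2, 3) → π⊥ ≈ (-1.58579, +0.82843); max(|x|,|y|,|x±y|/√2) = 1.70711 > 1.5 ⇒ ∉ W
candidate 6: n = (1, 0, -1, 1) → π⊥ ≈ (+1.70711, +1.70711); max(|x|,|y|,|x±y|/√2) = 2.41421 > 1.5 ⇒ ∉ W
candidate 7: n = (2, 1, -3, -1) → π⊥ ≈ (+0.58579, +3.00000); max(|x|,|y|,|x±y|/√2) = 3.00000 > 1.5 ⇒ ∉ W

3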